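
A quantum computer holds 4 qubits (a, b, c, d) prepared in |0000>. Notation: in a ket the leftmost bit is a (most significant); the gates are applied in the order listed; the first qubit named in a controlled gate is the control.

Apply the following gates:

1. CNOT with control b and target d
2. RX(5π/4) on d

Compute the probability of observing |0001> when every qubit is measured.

A full measurement returns |0001> with probability sqrt(2)/4 + 1/2.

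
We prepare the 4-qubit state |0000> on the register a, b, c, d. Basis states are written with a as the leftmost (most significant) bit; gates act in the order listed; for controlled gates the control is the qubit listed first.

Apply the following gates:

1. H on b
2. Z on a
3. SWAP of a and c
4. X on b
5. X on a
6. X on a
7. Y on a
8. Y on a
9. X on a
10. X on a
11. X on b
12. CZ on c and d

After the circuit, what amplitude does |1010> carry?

The amplitude on |1010> is 0. Key observation: gates 4-11 undo each other exactly, leaving only the rest of the circuit to track.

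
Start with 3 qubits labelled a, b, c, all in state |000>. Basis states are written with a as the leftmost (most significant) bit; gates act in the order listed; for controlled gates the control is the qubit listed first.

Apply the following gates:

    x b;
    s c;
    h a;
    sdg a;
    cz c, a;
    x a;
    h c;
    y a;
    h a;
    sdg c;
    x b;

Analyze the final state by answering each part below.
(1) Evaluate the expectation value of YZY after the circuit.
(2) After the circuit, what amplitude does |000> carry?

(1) The observable YZY averages to 1.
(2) |000> carries amplitude sqrt(2)*(1 - I)/4 in the final state.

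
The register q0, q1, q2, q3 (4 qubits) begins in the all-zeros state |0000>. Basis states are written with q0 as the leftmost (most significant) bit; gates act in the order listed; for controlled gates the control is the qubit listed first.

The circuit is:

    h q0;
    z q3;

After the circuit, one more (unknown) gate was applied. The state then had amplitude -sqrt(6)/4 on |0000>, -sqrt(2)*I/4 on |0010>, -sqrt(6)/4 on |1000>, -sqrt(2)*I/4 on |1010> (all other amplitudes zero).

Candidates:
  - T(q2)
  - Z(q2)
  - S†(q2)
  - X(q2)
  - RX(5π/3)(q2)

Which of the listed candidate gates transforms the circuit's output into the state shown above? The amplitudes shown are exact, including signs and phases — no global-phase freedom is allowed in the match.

The unique candidate consistent with the amplitudes is RX(5π/3)(q2).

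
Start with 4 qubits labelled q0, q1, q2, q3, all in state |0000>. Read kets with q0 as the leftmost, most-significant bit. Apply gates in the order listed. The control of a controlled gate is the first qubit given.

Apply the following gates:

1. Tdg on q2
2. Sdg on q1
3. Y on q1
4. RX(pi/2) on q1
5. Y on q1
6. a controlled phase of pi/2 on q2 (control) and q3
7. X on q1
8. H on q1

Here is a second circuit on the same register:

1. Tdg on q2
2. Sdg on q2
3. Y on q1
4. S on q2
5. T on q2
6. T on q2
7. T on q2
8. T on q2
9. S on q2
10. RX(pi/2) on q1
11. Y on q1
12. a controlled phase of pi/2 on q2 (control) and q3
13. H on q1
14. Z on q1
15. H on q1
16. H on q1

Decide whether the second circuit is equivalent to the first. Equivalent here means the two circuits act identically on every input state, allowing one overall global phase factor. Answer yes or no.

No, they are not equivalent — no single phase factor reconciles the two unitaries.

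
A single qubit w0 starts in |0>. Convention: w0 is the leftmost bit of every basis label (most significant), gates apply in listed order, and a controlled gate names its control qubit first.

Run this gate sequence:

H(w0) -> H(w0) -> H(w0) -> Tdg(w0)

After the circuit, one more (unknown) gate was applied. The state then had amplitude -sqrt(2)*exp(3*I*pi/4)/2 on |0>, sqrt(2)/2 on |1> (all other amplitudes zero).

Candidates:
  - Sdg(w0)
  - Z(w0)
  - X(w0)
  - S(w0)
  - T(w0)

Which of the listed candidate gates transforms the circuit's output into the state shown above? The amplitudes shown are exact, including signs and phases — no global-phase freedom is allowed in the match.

It was X(w0) that produced the state shown. Key observation: the block from step 1 through step 2 cancels to the identity and can be dropped.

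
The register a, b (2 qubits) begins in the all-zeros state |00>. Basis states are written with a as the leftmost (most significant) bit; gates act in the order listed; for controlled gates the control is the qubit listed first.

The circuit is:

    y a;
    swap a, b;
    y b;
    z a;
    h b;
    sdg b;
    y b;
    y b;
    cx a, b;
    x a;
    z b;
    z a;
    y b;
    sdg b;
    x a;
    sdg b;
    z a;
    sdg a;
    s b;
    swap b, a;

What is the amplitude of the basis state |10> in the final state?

The final state's coefficient on |10> equals -sqrt(2)/2.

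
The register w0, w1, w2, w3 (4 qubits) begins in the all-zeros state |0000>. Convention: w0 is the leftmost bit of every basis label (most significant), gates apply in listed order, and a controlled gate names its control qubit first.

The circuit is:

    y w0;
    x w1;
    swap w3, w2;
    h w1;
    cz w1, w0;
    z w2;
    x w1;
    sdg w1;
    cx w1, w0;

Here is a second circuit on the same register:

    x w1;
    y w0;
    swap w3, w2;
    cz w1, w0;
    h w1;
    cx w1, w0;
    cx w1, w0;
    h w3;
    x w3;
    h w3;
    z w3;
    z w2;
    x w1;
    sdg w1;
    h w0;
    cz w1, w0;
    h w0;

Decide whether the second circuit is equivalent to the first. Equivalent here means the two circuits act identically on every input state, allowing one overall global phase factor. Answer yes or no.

No, they are not equivalent — no single phase factor reconciles the two unitaries.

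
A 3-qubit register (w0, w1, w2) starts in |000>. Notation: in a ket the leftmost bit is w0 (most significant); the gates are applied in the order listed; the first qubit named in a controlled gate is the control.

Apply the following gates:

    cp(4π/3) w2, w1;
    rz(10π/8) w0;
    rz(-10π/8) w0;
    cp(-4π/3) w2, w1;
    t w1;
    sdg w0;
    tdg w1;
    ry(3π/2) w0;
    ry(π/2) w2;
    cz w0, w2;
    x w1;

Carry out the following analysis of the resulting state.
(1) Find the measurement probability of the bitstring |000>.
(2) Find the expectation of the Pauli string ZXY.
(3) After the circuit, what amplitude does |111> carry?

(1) Outcome |000> occurs with probability 0. Key observation: steps 1-4 multiply out to the identity, so the circuit reduces to the remaining gates.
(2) The expectation value of ZXY is 0.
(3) The amplitude on |111> is -1/2.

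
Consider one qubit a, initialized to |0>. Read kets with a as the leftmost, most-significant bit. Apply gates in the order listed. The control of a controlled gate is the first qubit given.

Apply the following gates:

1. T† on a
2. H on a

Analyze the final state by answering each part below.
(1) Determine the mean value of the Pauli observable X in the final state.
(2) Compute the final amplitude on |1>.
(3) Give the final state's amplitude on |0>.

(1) In the final state, X has expectation 1.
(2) The final state's coefficient on |1> equals sqrt(2)/2.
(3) The amplitude on |0> is sqrt(2)/2.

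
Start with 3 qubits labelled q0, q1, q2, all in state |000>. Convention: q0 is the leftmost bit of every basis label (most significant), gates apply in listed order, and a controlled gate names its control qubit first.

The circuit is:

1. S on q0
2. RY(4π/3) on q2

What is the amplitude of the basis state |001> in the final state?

|001> carries amplitude sqrt(3)/2 in the final state.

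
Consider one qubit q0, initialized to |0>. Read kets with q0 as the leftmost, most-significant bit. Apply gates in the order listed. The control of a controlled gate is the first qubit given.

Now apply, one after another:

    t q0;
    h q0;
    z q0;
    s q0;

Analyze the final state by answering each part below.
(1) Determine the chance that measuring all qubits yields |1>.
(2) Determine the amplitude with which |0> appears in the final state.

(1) A full measurement returns |1> with probability 1/2.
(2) The final state's coefficient on |0> equals sqrt(2)/2.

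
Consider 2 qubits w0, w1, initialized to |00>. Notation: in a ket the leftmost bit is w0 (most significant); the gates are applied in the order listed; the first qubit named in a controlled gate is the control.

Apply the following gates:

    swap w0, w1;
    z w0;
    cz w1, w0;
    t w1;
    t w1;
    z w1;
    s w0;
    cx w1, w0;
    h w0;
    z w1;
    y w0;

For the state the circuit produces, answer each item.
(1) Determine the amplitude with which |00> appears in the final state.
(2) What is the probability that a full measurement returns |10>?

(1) The amplitude on |00> is -sqrt(2)*I/2.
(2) A full measurement returns |10> with probability 1/2.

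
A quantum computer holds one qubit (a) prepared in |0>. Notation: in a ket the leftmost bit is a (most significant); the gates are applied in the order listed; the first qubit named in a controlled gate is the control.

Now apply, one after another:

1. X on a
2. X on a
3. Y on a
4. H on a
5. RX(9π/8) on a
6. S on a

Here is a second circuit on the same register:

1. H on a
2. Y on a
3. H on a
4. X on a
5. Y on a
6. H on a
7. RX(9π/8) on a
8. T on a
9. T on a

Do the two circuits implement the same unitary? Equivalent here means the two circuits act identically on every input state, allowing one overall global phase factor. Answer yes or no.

No: there is an input state on which the two circuits produce genuinely different outputs (not merely differing by a phase).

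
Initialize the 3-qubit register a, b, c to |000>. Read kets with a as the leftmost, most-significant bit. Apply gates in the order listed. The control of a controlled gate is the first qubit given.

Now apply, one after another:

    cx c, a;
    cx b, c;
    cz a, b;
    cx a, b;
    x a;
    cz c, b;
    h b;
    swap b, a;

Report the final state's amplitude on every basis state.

After the circuit, the state carries amplitude sqrt(2)/2 on |010>, sqrt(2)/2 on |110>, and 0 on every other basis state.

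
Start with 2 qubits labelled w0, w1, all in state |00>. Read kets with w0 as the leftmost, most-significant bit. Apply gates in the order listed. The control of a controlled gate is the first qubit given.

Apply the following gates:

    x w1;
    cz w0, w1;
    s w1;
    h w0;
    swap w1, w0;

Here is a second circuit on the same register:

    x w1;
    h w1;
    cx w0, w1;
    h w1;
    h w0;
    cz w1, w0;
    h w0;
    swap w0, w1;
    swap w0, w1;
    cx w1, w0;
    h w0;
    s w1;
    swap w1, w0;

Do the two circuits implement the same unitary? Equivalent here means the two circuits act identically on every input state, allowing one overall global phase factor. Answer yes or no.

Yes: on every input state the two circuits agree up to one overall phase factor.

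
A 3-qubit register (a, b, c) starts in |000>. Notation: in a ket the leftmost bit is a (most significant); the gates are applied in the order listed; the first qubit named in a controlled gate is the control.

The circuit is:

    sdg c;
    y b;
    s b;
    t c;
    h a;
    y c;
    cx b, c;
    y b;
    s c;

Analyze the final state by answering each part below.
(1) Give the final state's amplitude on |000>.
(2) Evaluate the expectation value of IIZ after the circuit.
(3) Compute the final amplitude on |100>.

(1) The amplitude on |000> is -sqrt(2)/2.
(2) In the final state, IIZ has expectation 1.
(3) The final state's coefficient on |100> equals -sqrt(2)/2.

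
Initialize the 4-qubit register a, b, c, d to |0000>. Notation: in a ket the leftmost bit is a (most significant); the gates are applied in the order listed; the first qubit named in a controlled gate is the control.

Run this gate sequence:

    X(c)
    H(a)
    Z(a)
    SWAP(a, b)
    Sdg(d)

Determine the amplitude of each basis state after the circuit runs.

The resulting statevector has amplitude sqrt(2)/2 on |0010>, -sqrt(2)/2 on |0110>, and 0 on every other basis state.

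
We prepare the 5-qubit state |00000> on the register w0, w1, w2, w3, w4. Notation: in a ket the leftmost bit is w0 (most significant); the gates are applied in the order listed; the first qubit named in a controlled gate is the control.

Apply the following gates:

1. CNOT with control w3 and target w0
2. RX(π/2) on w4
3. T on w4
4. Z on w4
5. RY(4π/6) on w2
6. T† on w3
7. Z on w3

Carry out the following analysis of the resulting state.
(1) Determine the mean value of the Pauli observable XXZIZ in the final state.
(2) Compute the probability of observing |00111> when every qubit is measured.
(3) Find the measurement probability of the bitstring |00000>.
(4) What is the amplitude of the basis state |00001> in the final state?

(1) The observable XXZIZ averages to 0.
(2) The probability of measuring |00111> is 0.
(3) A full measurement returns |00000> with probability 1/8.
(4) The amplitude on |00001> is sqrt(2)*exp(3*I*pi/4)/4.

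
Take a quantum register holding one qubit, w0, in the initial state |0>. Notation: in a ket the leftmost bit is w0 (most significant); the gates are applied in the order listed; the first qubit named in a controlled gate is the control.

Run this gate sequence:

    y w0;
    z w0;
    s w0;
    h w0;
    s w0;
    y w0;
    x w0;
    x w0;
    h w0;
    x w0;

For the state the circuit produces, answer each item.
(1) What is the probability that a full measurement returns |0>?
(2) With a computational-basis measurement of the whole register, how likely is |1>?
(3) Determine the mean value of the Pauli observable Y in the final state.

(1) A full measurement returns |0> with probability 1/2.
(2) Outcome |1> occurs with probability 1/2.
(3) The observable Y averages to -1.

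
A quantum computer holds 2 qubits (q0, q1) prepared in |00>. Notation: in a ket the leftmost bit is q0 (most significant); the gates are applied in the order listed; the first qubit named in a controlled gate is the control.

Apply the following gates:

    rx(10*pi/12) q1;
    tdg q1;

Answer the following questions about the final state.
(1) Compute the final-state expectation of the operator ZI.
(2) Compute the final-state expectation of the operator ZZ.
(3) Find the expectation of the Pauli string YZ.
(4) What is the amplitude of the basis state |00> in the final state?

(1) In the final state, ZI has expectation 1.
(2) The observable ZZ averages to -sqrt(3)/2.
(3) The expectation value of YZ is 0.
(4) |00> carries amplitude -sqrt(2)/4 + sqrt(6)/4 in the final state.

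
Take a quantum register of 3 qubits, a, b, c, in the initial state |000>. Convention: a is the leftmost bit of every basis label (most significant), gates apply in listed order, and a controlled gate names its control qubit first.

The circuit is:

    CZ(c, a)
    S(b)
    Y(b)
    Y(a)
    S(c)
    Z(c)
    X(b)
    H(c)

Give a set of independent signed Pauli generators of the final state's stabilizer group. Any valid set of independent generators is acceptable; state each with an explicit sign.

The final state is stabilized by the group generated by +IIX, -ZII, +IZI; other independent generating sets are equally valid.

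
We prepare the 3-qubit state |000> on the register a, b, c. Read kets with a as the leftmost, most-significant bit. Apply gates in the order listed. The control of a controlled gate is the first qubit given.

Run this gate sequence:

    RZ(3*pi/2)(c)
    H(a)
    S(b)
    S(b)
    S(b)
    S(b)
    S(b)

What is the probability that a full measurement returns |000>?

Outcome |000> occurs with probability 1/2.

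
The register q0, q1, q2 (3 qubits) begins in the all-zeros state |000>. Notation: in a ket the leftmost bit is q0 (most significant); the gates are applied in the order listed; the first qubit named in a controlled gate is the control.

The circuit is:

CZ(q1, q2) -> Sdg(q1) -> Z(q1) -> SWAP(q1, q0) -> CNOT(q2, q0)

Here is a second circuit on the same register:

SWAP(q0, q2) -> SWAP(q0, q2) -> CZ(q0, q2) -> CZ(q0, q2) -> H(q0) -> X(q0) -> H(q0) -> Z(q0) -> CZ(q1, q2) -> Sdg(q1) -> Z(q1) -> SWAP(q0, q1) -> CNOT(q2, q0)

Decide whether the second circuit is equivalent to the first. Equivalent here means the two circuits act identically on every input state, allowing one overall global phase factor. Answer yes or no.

Yes: on every input state the two circuits agree up to one overall phase factor.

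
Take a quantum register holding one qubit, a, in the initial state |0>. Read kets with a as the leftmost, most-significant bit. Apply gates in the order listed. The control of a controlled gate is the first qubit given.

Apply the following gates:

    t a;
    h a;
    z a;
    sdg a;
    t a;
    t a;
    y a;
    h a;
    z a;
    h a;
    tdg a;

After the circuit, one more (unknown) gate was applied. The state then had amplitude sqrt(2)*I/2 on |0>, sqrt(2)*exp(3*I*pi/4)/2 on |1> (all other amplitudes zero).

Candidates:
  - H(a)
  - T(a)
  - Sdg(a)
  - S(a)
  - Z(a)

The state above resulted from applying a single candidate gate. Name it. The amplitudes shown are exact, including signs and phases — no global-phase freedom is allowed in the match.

The unique candidate consistent with the amplitudes is S(a).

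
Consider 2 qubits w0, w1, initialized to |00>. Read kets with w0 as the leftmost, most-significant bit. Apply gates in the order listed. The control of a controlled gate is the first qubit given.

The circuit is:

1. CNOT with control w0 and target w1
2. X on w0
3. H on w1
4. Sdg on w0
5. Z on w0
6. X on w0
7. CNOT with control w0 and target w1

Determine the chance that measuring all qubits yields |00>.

A full measurement returns |00> with probability 1/2.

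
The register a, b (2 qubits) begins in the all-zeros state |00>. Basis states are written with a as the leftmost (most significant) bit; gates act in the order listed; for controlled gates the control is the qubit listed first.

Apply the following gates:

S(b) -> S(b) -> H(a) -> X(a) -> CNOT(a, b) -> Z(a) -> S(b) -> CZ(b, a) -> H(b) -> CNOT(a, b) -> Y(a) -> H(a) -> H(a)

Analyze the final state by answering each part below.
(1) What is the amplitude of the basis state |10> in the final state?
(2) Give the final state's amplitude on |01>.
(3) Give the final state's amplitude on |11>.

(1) The final state's coefficient on |10> equals I/2. Key observation: gates 12-13 undo each other exactly, leaving only the rest of the circuit to track.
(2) The final state's coefficient on |01> equals 1/2.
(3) The final state's coefficient on |11> equals I/2.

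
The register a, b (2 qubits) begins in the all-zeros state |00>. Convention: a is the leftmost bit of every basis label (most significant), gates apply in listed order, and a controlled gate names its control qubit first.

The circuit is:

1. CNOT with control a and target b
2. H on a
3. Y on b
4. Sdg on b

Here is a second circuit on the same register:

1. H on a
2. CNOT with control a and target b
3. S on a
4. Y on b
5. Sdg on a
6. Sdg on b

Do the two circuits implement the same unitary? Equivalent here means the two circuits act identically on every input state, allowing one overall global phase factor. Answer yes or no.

No: there is an input state on which the two circuits produce genuinely different outputs (not merely differing by a phase).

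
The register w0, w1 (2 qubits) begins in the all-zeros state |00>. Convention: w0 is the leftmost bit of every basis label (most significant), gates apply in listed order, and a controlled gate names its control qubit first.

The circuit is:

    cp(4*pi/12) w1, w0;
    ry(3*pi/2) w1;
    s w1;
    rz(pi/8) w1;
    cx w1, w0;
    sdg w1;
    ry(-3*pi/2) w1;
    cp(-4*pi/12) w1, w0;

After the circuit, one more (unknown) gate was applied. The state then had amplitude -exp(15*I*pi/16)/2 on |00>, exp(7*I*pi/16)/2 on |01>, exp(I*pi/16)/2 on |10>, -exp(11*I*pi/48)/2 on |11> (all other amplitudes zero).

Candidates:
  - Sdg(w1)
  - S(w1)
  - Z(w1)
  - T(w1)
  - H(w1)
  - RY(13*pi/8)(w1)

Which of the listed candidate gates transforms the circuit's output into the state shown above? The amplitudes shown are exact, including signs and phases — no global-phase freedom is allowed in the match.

It was S(w1) that produced the state shown.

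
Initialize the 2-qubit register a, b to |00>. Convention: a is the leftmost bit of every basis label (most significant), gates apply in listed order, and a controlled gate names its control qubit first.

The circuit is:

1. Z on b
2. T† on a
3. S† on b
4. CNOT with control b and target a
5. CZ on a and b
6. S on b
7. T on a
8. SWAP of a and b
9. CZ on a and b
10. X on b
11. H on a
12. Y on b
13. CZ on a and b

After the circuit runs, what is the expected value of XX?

In the final state, XX has expectation 0.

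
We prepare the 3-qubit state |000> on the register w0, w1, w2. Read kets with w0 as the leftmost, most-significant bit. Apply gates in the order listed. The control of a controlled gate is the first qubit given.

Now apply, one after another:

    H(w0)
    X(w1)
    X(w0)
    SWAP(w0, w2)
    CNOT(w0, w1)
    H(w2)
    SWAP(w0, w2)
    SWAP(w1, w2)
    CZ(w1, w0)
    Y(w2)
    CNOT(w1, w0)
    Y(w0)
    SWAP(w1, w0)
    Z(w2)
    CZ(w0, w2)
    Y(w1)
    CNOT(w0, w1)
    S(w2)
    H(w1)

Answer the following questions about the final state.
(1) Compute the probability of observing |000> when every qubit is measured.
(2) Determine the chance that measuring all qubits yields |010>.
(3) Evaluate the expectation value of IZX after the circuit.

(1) A full measurement returns |000> with probability 1/2.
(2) A full measurement returns |010> with probability 1/2.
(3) The expectation value of IZX is 0.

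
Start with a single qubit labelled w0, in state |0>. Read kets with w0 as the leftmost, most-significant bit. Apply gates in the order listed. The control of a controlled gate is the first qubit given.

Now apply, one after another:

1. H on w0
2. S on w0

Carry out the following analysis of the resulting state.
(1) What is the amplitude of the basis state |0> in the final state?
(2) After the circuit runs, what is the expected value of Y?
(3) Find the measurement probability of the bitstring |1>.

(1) |0> carries amplitude sqrt(2)/2 in the final state.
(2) The observable Y averages to 1.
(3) The probability of measuring |1> is 1/2.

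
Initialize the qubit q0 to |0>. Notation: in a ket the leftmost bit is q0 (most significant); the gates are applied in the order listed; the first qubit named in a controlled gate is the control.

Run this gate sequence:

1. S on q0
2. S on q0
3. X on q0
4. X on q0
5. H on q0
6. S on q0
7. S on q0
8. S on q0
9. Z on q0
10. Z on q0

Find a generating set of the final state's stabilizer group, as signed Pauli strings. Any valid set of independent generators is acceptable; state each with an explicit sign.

The final state is stabilized by the group generated by -Y; other independent generating sets are equally valid.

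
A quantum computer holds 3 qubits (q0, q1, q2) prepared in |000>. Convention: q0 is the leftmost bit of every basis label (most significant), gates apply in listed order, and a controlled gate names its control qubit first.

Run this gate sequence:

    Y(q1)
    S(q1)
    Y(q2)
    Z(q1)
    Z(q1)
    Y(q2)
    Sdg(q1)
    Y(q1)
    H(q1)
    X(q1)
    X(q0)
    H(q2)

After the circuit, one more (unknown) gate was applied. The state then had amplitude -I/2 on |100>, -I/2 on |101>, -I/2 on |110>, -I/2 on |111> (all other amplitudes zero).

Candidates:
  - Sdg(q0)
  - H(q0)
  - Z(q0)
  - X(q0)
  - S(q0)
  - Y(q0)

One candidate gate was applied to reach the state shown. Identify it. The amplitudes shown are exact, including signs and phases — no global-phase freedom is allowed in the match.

It was Sdg(q0) that produced the state shown. Key observation: steps 1-8 multiply out to the identity, so the circuit reduces to the remaining gates.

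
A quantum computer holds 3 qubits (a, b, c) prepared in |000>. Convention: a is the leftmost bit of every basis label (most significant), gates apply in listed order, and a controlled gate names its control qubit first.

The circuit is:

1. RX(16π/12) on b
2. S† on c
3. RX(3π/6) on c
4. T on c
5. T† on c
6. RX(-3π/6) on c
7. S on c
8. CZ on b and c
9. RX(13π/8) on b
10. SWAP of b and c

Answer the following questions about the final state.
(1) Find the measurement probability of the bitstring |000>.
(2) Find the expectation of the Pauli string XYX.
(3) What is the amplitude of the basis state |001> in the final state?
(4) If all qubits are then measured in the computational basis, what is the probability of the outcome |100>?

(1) A full measurement returns |000> with probability -sqrt(3*sqrt(2) + 6)/8 - sqrt(2 - sqrt(2))/8 + 1/2. Key observation: the block from step 2 through step 7 cancels to the identity and can be dropped.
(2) The expectation value of XYX is 0.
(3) The final state's coefficient on |001> equals I*cos(pi/48).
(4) A full measurement returns |100> with probability 0.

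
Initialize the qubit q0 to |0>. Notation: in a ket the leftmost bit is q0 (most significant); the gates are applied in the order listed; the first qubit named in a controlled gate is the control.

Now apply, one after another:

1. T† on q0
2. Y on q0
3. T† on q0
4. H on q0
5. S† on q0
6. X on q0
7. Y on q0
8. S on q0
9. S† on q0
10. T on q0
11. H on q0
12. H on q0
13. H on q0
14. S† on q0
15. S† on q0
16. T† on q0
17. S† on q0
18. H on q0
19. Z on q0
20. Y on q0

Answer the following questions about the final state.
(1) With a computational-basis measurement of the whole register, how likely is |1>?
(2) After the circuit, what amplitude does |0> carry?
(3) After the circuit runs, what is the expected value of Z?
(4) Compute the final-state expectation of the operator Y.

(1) The probability of measuring |1> is 1/4.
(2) |0> carries amplitude sqrt(2)*(1 - I)*(1 + (1 + I)*exp(I*pi/4))/4 in the final state.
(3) The observable Z averages to 1/2.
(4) The expectation value of Y is 1/2.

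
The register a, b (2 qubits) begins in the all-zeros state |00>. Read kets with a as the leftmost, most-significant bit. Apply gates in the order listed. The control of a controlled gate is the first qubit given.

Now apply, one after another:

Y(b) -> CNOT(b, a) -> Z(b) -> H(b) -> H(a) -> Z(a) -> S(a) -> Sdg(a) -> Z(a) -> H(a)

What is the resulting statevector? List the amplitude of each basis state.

After the circuit, the state carries amplitude 0 on |00>, 0 on |01>, -sqrt(2)*I/2 on |10>, sqrt(2)*I/2 on |11>.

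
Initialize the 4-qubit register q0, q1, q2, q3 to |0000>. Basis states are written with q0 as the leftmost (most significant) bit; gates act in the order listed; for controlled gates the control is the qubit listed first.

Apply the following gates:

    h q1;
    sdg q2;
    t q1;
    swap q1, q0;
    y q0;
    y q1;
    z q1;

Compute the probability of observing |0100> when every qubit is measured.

The probability of measuring |0100> is 1/2.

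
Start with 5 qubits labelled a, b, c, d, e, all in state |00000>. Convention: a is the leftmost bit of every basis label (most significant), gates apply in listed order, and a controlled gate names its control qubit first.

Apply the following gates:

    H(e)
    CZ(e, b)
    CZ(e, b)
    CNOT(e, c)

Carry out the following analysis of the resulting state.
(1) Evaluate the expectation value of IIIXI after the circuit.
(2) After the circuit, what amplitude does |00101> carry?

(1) The expectation value of IIIXI is 0.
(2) |00101> carries amplitude sqrt(2)/2 in the final state.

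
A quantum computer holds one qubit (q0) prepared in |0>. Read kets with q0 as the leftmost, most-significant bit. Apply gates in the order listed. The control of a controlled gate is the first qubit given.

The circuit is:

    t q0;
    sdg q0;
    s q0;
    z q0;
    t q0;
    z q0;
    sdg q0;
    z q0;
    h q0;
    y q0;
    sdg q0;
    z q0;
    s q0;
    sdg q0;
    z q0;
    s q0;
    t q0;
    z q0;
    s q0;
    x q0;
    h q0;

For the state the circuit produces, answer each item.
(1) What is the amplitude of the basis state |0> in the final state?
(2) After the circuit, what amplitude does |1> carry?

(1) The final state's coefficient on |0> equals -I/2 + exp(I*pi/4)/2. Key observation: steps 11-16 multiply out to the identity, so the circuit reduces to the remaining gates.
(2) |1> carries amplitude exp(I*pi/4)/2 + I/2 in the final state.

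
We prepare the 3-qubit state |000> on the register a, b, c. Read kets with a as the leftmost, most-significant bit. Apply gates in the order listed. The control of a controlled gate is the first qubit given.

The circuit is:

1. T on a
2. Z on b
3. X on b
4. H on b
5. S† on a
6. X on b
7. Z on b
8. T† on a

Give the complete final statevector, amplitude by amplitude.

After the circuit, the state carries amplitude -sqrt(2)/2 on |000>, -sqrt(2)/2 on |010>, and 0 on every other basis state.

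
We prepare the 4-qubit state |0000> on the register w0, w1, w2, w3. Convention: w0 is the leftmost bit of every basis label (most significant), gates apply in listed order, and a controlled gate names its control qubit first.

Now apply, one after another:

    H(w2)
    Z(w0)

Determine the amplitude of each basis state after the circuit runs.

The final amplitudes are sqrt(2)/2 on |0000>, sqrt(2)/2 on |0010>, and 0 on every other basis state.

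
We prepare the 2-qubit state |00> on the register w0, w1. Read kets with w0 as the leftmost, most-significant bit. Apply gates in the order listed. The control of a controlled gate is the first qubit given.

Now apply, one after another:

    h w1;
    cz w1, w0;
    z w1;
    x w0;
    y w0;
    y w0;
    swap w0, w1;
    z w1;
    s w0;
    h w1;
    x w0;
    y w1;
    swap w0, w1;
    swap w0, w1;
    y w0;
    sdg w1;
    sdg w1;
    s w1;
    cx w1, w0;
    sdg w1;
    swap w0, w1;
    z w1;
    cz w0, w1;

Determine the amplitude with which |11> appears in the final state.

The final state's coefficient on |11> equals 1/2.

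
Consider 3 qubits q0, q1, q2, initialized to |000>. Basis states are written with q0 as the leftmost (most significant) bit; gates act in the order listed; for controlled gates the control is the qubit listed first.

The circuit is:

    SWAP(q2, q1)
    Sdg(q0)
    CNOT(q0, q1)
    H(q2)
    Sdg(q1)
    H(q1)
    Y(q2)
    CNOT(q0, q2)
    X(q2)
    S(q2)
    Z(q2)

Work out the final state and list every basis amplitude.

The final amplitudes are I/2 on |000>, -1/2 on |001>, I/2 on |010>, -1/2 on |011>, 0 on |100>, 0 on |101>, 0 on |110>, 0 on |111>.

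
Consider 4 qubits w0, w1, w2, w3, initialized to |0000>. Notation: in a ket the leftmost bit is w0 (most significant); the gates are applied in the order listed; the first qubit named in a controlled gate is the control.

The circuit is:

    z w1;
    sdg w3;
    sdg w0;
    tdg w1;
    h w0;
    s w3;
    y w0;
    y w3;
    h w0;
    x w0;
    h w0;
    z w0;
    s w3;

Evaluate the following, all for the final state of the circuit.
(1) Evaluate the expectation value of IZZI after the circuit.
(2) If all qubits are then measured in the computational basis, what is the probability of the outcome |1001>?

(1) The observable IZZI averages to 1.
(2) Outcome |1001> occurs with probability 1/2.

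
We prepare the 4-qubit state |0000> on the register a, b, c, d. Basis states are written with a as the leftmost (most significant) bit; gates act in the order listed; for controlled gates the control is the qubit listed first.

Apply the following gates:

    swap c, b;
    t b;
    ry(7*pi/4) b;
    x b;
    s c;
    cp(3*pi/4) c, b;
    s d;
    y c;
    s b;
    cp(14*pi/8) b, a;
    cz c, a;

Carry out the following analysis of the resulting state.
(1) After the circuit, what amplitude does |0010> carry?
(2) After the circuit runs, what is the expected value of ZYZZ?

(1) The final state's coefficient on |0010> equals I*sqrt(2 - sqrt(2))/2.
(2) In the final state, ZYZZ has expectation sqrt(2)/2.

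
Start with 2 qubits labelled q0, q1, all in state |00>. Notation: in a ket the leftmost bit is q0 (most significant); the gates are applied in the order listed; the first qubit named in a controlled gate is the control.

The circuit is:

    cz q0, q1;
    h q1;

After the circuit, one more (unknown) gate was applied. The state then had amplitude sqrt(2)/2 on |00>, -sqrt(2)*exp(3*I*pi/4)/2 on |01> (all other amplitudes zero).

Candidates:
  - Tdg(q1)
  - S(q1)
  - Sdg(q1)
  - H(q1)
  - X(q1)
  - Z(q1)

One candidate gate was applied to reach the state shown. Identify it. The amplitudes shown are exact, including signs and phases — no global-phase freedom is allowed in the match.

It was Tdg(q1) that produced the state shown.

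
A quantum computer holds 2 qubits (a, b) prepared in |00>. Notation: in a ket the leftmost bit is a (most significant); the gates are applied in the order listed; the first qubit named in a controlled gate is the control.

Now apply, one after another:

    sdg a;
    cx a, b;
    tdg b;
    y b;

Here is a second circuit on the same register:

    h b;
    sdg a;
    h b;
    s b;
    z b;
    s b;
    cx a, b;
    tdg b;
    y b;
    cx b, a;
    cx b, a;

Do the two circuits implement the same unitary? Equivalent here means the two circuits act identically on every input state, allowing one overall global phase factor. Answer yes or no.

Yes: on every input state the two circuits agree up to one overall phase factor.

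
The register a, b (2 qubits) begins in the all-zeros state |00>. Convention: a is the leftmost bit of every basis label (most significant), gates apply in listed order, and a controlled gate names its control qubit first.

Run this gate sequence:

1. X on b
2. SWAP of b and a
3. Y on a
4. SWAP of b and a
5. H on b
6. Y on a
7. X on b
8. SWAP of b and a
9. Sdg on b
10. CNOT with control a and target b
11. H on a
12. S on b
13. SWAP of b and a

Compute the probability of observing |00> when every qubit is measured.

Outcome |00> occurs with probability 1/4.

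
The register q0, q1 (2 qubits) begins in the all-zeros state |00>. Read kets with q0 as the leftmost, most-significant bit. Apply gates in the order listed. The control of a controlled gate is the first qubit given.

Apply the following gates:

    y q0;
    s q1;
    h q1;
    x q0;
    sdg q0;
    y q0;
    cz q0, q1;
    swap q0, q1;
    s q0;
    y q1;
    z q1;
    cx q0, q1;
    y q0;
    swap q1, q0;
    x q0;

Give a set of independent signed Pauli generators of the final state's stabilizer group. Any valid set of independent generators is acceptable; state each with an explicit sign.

One valid set of independent stabilizer generators is -XY, +ZZ (any independent generating set of the same group is equally correct).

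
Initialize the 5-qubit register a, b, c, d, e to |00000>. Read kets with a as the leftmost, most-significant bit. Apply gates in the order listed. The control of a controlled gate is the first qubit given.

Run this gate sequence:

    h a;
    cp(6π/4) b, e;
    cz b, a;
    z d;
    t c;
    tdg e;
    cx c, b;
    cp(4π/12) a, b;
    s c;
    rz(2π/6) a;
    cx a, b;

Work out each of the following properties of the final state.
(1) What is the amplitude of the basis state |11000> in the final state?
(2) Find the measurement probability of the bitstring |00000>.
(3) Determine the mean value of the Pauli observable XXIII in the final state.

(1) The amplitude on |11000> is sqrt(2)*exp(I*pi/6)/2.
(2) A full measurement returns |00000> with probability 1/2.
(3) The observable XXIII averages to 1/2.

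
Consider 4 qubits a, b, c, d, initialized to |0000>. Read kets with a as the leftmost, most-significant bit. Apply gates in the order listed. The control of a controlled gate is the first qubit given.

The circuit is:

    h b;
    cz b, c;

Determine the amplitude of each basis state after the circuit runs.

The final amplitudes are sqrt(2)/2 on |0000>, sqrt(2)/2 on |0100>, and 0 on every other basis state.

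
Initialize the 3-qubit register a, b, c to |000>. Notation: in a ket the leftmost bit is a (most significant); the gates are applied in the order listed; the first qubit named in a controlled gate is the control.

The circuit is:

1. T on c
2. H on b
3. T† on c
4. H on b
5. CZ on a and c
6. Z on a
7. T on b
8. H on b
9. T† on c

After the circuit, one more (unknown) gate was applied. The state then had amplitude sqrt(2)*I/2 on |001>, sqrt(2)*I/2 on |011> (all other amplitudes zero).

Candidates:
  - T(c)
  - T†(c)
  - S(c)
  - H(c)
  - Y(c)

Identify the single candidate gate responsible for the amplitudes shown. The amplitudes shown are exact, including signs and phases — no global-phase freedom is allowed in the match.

It was Y(c) that produced the state shown.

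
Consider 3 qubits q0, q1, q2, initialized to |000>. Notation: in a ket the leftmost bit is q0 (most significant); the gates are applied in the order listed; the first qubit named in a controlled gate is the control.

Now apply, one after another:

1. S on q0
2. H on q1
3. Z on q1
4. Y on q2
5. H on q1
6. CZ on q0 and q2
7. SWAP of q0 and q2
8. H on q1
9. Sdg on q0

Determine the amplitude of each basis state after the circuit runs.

The final amplitudes are sqrt(2)/2 on |100>, -sqrt(2)/2 on |110>, and 0 on every other basis state.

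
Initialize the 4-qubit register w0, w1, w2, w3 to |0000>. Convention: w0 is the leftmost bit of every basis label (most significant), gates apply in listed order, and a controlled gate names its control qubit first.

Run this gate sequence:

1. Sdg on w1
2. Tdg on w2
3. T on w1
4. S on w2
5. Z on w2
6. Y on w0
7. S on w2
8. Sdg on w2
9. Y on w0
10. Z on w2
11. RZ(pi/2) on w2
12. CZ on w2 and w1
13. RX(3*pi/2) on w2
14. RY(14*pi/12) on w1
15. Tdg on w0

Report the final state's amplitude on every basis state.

The final amplitudes are (1 - sqrt(3))*exp(3*I*pi/4)/4 on |0000>, (-1 + sqrt(3))*exp(I*pi/4)/4 on |0010>, (1 + sqrt(3))*exp(3*I*pi/4)/4 on |0100>, (-sqrt(3) - 1)*exp(I*pi/4)/4 on |0110>, and 0 on every other basis state. Key observation: the block from step 5 through step 10 cancels to the identity and can be dropped.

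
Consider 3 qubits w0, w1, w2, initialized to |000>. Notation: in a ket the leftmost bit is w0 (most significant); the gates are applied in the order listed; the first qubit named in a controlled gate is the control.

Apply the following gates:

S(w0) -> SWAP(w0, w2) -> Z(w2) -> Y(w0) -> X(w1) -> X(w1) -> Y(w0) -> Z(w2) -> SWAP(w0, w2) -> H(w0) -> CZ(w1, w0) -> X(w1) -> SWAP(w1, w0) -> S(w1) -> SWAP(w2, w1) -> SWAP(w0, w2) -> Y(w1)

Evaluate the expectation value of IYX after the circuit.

In the final state, IYX has expectation 0. Key observation: gates 2-9 undo each other exactly, leaving only the rest of the circuit to track.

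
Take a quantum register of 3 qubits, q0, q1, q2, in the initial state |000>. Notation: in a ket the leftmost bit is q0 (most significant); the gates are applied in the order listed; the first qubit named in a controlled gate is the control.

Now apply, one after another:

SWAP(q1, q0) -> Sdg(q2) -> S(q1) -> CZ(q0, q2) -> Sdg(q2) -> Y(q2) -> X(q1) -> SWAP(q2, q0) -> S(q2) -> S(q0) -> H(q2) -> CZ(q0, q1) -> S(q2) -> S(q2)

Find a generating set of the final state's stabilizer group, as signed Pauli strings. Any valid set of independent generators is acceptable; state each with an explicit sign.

The stabilizer group can be generated by -IIX, -ZII, -IZI, among other valid generating sets.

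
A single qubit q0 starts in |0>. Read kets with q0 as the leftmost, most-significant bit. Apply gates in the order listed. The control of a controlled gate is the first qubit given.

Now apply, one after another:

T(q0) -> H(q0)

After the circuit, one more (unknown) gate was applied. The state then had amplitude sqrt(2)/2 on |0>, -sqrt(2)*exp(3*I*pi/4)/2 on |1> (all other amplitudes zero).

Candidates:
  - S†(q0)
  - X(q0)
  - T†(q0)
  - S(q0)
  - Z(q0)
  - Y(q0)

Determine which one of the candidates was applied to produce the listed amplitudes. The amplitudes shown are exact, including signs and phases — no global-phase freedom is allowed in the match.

It was T†(q0) that produced the state shown.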